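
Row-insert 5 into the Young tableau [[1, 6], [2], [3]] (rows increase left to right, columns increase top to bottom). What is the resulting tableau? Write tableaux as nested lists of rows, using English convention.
In row 1, 5 replaces 6 (the leftmost entry greater than 5); 6 is bumped to row 2. 6 is appended to row 2. The new tableau is [[1, 5], [2, 6], [3]].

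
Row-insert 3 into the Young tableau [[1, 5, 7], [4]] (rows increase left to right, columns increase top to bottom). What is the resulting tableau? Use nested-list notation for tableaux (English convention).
[[1, 3, 7], [4, 5]]

In row 1, 3 replaces 5 (the leftmost entry greater than 3); 5 is bumped to row 2. 5 is appended to row 2. The new tableau is [[1, 3, 7], [4, 5]].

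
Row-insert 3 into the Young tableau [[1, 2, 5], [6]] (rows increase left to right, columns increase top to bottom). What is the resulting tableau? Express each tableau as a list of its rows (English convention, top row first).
[[1, 2, 3], [5], [6]]

In row 1, 3 replaces 5 (the leftmost entry greater than 3); 5 is bumped to row 2. In row 2, 5 replaces 6 (the leftmost entry greater than 5); 6 is bumped to row 3. 6 starts a new row 3. The new tableau is [[1, 2, 3], [5], [6]].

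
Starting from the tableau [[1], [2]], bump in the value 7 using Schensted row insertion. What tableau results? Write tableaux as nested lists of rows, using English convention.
[[1, 7], [2]]

7 is larger than every entry of row 1, so it is appended to row 1. The new tableau is [[1, 7], [2]].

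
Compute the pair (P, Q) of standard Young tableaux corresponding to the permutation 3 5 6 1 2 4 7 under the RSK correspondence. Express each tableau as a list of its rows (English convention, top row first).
Insert each entry of the permutation into P by Schensted row insertion, recording in Q the position of each new cell.

After inserting 3: P = [[3]].
After inserting 5: P = [[3, 5]].
After inserting 6: P = [[3, 5, 6]].
After inserting 1: P = [[1, 5, 6], [3]].
After inserting 2: P = [[1, 2, 6], [3, 5]].
After inserting 4: P = [[1, 2, 4], [3, 5, 6]].
After inserting 7: P = [[1, 2, 4, 7], [3, 5, 6]].

So P = [[1, 2, 4, 7], [3, 5, 6]], Q = [[1, 2, 3, 7], [4, 5, 6]].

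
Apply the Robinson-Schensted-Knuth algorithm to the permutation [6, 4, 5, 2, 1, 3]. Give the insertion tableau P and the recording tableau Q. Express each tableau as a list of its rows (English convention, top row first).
Insert each entry of the permutation into P by Schensted row insertion, recording in Q the position of each new cell.

Insert 6: appended to row 1. P = [[6]].
Insert 4: 4 bumps 6 from row 1; 6 starts row 2. P = [[4], [6]].
Insert 5: appended to row 1. P = [[4, 5], [6]].
Insert 2: 2 bumps 4 from row 1; 4 bumps 6 from row 2; 6 starts row 3. P = [[2, 5], [4], [6]].
Insert 1: 1 bumps 2 from row 1; 2 bumps 4 from row 2; 4 bumps 6 from row 3; 6 starts row 4. P = [[1, 5], [2], [4], [6]].
Insert 3: 3 bumps 5 from row 1; 5 appends to row 2. P = [[1, 3], [2, 5], [4], [6]].

So P = [[1, 3], [2, 5], [4], [6]], Q = [[1, 3], [2, 6], [4], [5]].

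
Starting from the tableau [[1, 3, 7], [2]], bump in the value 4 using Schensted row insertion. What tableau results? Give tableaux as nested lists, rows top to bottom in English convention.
In row 1, 4 replaces 7 (the leftmost entry greater than 4); 7 is bumped to row 2. 7 is appended to row 2. The new tableau is [[1, 3, 4], [2, 7]].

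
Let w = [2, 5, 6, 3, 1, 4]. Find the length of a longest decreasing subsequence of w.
3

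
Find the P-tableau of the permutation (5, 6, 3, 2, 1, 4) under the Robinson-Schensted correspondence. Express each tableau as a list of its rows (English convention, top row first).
Insert 5: appended to row 1. P = [[5]].
Insert 6: appended to row 1. P = [[5, 6]].
Insert 3: 3 bumps 5 from row 1; 5 starts row 2. P = [[3, 6], [5]].
Insert 2: 2 bumps 3 from row 1; 3 bumps 5 from row 2; 5 starts row 3. P = [[2, 6], [3], [5]].
Insert 1: 1 bumps 2 from row 1; 2 bumps 3 from row 2; 3 bumps 5 from row 3; 5 starts row 4. P = [[1, 6], [2], [3], [5]].
Insert 4: 4 bumps 6 from row 1; 6 appends to row 2. P = [[1, 4], [2, 6], [3], [5]].

So P = [[1, 4], [2, 6], [3], [5]].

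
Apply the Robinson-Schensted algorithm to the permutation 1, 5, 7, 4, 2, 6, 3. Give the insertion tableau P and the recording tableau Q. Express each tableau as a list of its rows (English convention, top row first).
Insert each entry of the permutation into P by Schensted row insertion, recording in Q the position of each new cell.

Insert 1: appended to row 1. P = [[1]], Q = [[1]].
Insert 5: appended to row 1. P = [[1, 5]], Q = [[1, 2]].
Insert 7: appended to row 1. P = [[1, 5, 7]], Q = [[1, 2, 3]].
Insert 4: 4 bumps 5 from row 1; 5 starts row 2. P = [[1, 4, 7], [5]], Q = [[1, 2, 3], [4]].
Insert 2: 2 bumps 4 from row 1; 4 bumps 5 from row 2; 5 starts row 3. P = [[1, 2, 7], [4], [5]], Q = [[1, 2, 3], [4], [5]].
Insert 6: 6 bumps 7 from row 1; 7 appends to row 2. P = [[1, 2, 6], [4, 7], [5]], Q = [[1, 2, 3], [4, 6], [5]].
Insert 3: 3 bumps 6 from row 1; 6 bumps 7 from row 2; 7 appends to row 3. P = [[1, 2, 3], [4, 6], [5, 7]], Q = [[1, 2, 3], [4, 6], [5, 7]].

So P = [[1, 2, 3], [4, 6], [5, 7]], Q = [[1, 2, 3], [4, 6], [5, 7]].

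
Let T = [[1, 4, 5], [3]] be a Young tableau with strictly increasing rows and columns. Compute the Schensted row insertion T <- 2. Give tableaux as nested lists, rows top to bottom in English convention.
In row 1, 2 replaces 4 (the leftmost entry greater than 2); 4 is bumped to row 2. 4 is appended to row 2. The new tableau is [[1, 2, 5], [3, 4]].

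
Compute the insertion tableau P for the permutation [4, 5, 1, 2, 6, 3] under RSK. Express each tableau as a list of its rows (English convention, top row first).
After inserting 4: P = [[4]].
After inserting 5: P = [[4, 5]].
After inserting 1: P = [[1, 5], [4]].
After inserting 2: P = [[1, 2], [4, 5]].
After inserting 6: P = [[1, 2, 6], [4, 5]].
After inserting 3: P = [[1, 2, 3], [4, 5, 6]].

So P = [[1, 2, 3], [4, 5, 6]].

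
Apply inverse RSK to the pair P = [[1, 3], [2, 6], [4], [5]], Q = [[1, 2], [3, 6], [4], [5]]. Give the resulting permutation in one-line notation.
5 6 4 2 1 3

Reverse the RSK construction: for i from n down to 1, find the cell of Q containing i, remove the entry at that cell from P, and reverse-bump it up through P; the value ejected from row 1 is w(i).

Step i=6: Q has 6 at row 2, column 2; remove 6 from row 2 of P and reverse-bump: 6 enters row 1 and ejects 3. So w(6) = 3. P is now [[1, 6], [2], [4], [5]].
Step i=5: Q has 5 at row 4, column 1; remove 5 from row 4 of P and reverse-bump: 5 enters row 3 and ejects 4; 4 enters row 2 and ejects 2; 2 enters row 1 and ejects 1. So w(5) = 1. P is now [[2, 6], [4], [5]].
Step i=4: Q has 4 at row 3, column 1; remove 5 from row 3 of P and reverse-bump: 5 enters row 2 and ejects 4; 4 enters row 1 and ejects 2. So w(4) = 2. P is now [[4, 6], [5]].
Step i=3: Q has 3 at row 2, column 1; remove 5 from row 2 of P and reverse-bump: 5 enters row 1 and ejects 4. So w(3) = 4. P is now [[5, 6]].
Step i=2: Q has 2 at row 1, column 2; remove that cell from P, ejecting 6. So w(2) = 6. P is now [[5]].
Step i=1: Q has 1 at row 1, column 1; remove that cell from P, ejecting 5. So w(1) = 5. P is now [].

So w = 5 6 4 2 1 3.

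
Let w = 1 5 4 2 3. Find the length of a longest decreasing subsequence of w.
3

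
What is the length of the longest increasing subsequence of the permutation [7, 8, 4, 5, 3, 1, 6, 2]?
3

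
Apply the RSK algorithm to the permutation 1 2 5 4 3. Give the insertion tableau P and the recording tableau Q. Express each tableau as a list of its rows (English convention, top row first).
Insert each entry of the permutation into P by Schensted row insertion, recording in Q the position of each new cell.

After inserting 1: P = [[1]].
After inserting 2: P = [[1, 2]].
After inserting 5: P = [[1, 2, 5]].
After inserting 4: P = [[1, 2, 4], [5]].
After inserting 3: P = [[1, 2, 3], [4], [5]].

So P = [[1, 2, 3], [4], [5]], Q = [[1, 2, 3], [4], [5]].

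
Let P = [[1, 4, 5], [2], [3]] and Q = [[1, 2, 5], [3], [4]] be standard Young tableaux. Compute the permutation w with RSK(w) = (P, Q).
3 4 2 1 5

Reverse the RSK construction: for i from n down to 1, find the cell of Q containing i, remove the entry at that cell from P, and reverse-bump it up through P; the value ejected from row 1 is w(i).

Step i=5: Q has 5 at row 1, column 3; remove that cell from P, ejecting 5. So w(5) = 5. P is now [[1, 4], [2], [3]].
Step i=4: Q has 4 at row 3, column 1; remove 3 from row 3 of P and reverse-bump: 3 enters row 2 and ejects 2; 2 enters row 1 and ejects 1. So w(4) = 1. P is now [[2, 4], [3]].
Step i=3: Q has 3 at row 2, column 1; remove 3 from row 2 of P and reverse-bump: 3 enters row 1 and ejects 2. So w(3) = 2. P is now [[3, 4]].
Step i=2: Q has 2 at row 1, column 2; remove that cell from P, ejecting 4. So w(2) = 4. P is now [[3]].
Step i=1: Q has 1 at row 1, column 1; remove that cell from P, ejecting 3. So w(1) = 3. P is now [].

So w = 3 4 2 1 5.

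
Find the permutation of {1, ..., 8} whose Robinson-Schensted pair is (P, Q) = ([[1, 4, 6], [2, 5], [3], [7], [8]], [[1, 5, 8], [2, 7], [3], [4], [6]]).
8 7 3 2 5 1 4 6

Reverse the RSK construction: for i from n down to 1, find the cell of Q containing i, remove the entry at that cell from P, and reverse-bump it up through P; the value ejected from row 1 is w(i).

Step i=8: Q has 8 at row 1, column 3; remove that cell from P, ejecting 6. So w(8) = 6. P is now [[1, 4], [2, 5], [3], [7], [8]].
Step i=7: Q has 7 at row 2, column 2; remove 5 from row 2 of P and reverse-bump: 5 enters row 1 and ejects 4. So w(7) = 4. P is now [[1, 5], [2], [3], [7], [8]].
Step i=6: Q has 6 at row 5, column 1; remove 8 from row 5 of P and reverse-bump: 8 enters row 4 and ejects 7; 7 enters row 3 and ejects 3; 3 enters row 2 and ejects 2; 2 enters row 1 and ejects 1. So w(6) = 1. P is now [[2, 5], [3], [7], [8]].
Step i=5: Q has 5 at row 1, column 2; remove that cell from P, ejecting 5. So w(5) = 5. P is now [[2], [3], [7], [8]].
Step i=4: Q has 4 at row 4, column 1; remove 8 from row 4 of P and reverse-bump: 8 enters row 3 and ejects 7; 7 enters row 2 and ejects 3; 3 enters row 1 and ejects 2. So w(4) = 2. P is now [[3], [7], [8]].
Step i=3: Q has 3 at row 3, column 1; remove 8 from row 3 of P and reverse-bump: 8 enters row 2 and ejects 7; 7 enters row 1 and ejects 3. So w(3) = 3. P is now [[7], [8]].
Step i=2: Q has 2 at row 2, column 1; remove 8 from row 2 of P and reverse-bump: 8 enters row 1 and ejects 7. So w(2) = 7. P is now [[8]].
Step i=1: Q has 1 at row 1, column 1; remove that cell from P, ejecting 8. So w(1) = 8. P is now [].

So w = 8 7 3 2 5 1 4 6.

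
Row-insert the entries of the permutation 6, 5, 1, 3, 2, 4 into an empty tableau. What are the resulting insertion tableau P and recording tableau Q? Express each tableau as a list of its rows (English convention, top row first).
Insert each entry of the permutation into P by Schensted row insertion, recording in Q the position of each new cell.

Insert 6: appended to row 1. P = [[6]], Q = [[1]].
Insert 5: 5 bumps 6 from row 1; 6 starts row 2. P = [[5], [6]], Q = [[1], [2]].
Insert 1: 1 bumps 5 from row 1; 5 bumps 6 from row 2; 6 starts row 3. P = [[1], [5], [6]], Q = [[1], [2], [3]].
Insert 3: appended to row 1. P = [[1, 3], [5], [6]], Q = [[1, 4], [2], [3]].
Insert 2: 2 bumps 3 from row 1; 3 bumps 5 from row 2; 5 bumps 6 from row 3; 6 starts row 4. P = [[1, 2], [3], [5], [6]], Q = [[1, 4], [2], [3], [5]].
Insert 4: appended to row 1. P = [[1, 2, 4], [3], [5], [6]], Q = [[1, 4, 6], [2], [3], [5]].

So P = [[1, 2, 4], [3], [5], [6]], Q = [[1, 4, 6], [2], [3], [5]].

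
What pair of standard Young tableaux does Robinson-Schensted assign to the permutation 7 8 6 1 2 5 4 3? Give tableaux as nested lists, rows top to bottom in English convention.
P = [[1, 2, 3], [4, 8], [5], [6], [7]], Q = [[1, 2, 6], [3, 5], [4], [7], [8]]

Insert each entry of the permutation into P by Schensted row insertion, recording in Q the position of each new cell.

Insert 7: appended to row 1. P = [[7]].
Insert 8: appended to row 1. P = [[7, 8]].
Insert 6: 6 bumps 7 from row 1; 7 starts row 2. P = [[6, 8], [7]].
Insert 1: 1 bumps 6 from row 1; 6 bumps 7 from row 2; 7 starts row 3. P = [[1, 8], [6], [7]].
Insert 2: 2 bumps 8 from row 1; 8 appends to row 2. P = [[1, 2], [6, 8], [7]].
Insert 5: appended to row 1. P = [[1, 2, 5], [6, 8], [7]].
Insert 4: 4 bumps 5 from row 1; 5 bumps 6 from row 2; 6 bumps 7 from row 3; 7 starts row 4. P = [[1, 2, 4], [5, 8], [6], [7]].
Insert 3: 3 bumps 4 from row 1; 4 bumps 5 from row 2; 5 bumps 6 from row 3; 6 bumps 7 from row 4; 7 starts row 5. P = [[1, 2, 3], [4, 8], [5], [6], [7]].

So P = [[1, 2, 3], [4, 8], [5], [6], [7]], Q = [[1, 2, 6], [3, 5], [4], [7], [8]].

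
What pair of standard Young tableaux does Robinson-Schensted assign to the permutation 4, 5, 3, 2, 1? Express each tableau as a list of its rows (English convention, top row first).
Insert each entry of the permutation into P by Schensted row insertion, recording in Q the position of each new cell.

Insert 4: appended to row 1. P = [[4]].
Insert 5: appended to row 1. P = [[4, 5]].
Insert 3: 3 bumps 4 from row 1; 4 starts row 2. P = [[3, 5], [4]].
Insert 2: 2 bumps 3 from row 1; 3 bumps 4 from row 2; 4 starts row 3. P = [[2, 5], [3], [4]].
Insert 1: 1 bumps 2 from row 1; 2 bumps 3 from row 2; 3 bumps 4 from row 3; 4 starts row 4. P = [[1, 5], [2], [3], [4]].

So P = [[1, 5], [2], [3], [4]], Q = [[1, 2], [3], [4], [5]].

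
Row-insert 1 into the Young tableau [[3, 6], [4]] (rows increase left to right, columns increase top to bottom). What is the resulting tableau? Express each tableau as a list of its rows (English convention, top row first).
[[1, 6], [3], [4]]

In row 1, 1 replaces 3 (the leftmost entry greater than 1); 3 is bumped to row 2. In row 2, 3 replaces 4 (the leftmost entry greater than 3); 4 is bumped to row 3. 4 starts a new row 3. The new tableau is [[1, 6], [3], [4]].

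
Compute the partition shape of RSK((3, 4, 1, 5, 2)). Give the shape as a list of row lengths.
Row-insert each entry into an empty tableau.

After inserting 3: P = [[3]].
After inserting 4: P = [[3, 4]].
After inserting 1: P = [[1, 4], [3]].
After inserting 5: P = [[1, 4, 5], [3]].
After inserting 2: P = [[1, 2, 5], [3, 4]].

The final insertion tableau P = [[1, 2, 5], [3, 4]] has shape [3, 2].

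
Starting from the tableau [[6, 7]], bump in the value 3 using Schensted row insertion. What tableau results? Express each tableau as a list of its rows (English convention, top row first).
In row 1, 3 replaces 6 (the leftmost entry greater than 3); 6 is bumped to row 2. 6 starts a new row 2. The new tableau is [[3, 7], [6]].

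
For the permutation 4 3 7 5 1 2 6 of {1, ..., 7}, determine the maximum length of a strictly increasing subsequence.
3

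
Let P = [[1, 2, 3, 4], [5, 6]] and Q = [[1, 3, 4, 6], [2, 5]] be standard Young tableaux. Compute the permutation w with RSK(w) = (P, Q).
Reverse the RSK construction: for i from n down to 1, find the cell of Q containing i, remove the entry at that cell from P, and reverse-bump it up through P; the value ejected from row 1 is w(i).

Step i=6: Q has 6 at row 1, column 4; remove that cell from P, ejecting 4. So w(6) = 4. P is now [[1, 2, 3], [5, 6]].
Step i=5: Q has 5 at row 2, column 2; remove 6 from row 2 of P and reverse-bump: 6 enters row 1 and ejects 3. So w(5) = 3. P is now [[1, 2, 6], [5]].
Step i=4: Q has 4 at row 1, column 3; remove that cell from P, ejecting 6. So w(4) = 6. P is now [[1, 2], [5]].
Step i=3: Q has 3 at row 1, column 2; remove that cell from P, ejecting 2. So w(3) = 2. P is now [[1], [5]].
Step i=2: Q has 2 at row 2, column 1; remove 5 from row 2 of P and reverse-bump: 5 enters row 1 and ejects 1. So w(2) = 1. P is now [[5]].
Step i=1: Q has 1 at row 1, column 1; remove that cell from P, ejecting 5. So w(1) = 5. P is now [].

So w = 5 1 2 6 3 4.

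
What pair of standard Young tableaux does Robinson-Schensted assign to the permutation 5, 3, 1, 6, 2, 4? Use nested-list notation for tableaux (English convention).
Insert each entry of the permutation into P by Schensted row insertion, recording in Q the position of each new cell.

Insert 5: appended to row 1. P = [[5]], Q = [[1]].
Insert 3: 3 bumps 5 from row 1; 5 starts row 2. P = [[3], [5]], Q = [[1], [2]].
Insert 1: 1 bumps 3 from row 1; 3 bumps 5 from row 2; 5 starts row 3. P = [[1], [3], [5]], Q = [[1], [2], [3]].
Insert 6: appended to row 1. P = [[1, 6], [3], [5]], Q = [[1, 4], [2], [3]].
Insert 2: 2 bumps 6 from row 1; 6 appends to row 2. P = [[1, 2], [3, 6], [5]], Q = [[1, 4], [2, 5], [3]].
Insert 4: appended to row 1. P = [[1, 2, 4], [3, 6], [5]], Q = [[1, 4, 6], [2, 5], [3]].

So P = [[1, 2, 4], [3, 6], [5]], Q = [[1, 4, 6], [2, 5], [3]].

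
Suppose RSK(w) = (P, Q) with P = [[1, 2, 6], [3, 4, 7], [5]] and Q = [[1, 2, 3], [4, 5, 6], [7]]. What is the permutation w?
3 5 7 1 4 6 2

Reverse the RSK construction: for i from n down to 1, find the cell of Q containing i, remove the entry at that cell from P, and reverse-bump it up through P; the value ejected from row 1 is w(i).

Step i=7: Q has 7 at row 3, column 1; remove 5 from row 3 of P and reverse-bump: 5 enters row 2 and ejects 4; 4 enters row 1 and ejects 2. So w(7) = 2. P is now [[1, 4, 6], [3, 5, 7]].
Step i=6: Q has 6 at row 2, column 3; remove 7 from row 2 of P and reverse-bump: 7 enters row 1 and ejects 6. So w(6) = 6. P is now [[1, 4, 7], [3, 5]].
Step i=5: Q has 5 at row 2, column 2; remove 5 from row 2 of P and reverse-bump: 5 enters row 1 and ejects 4. So w(5) = 4. P is now [[1, 5, 7], [3]].
Step i=4: Q has 4 at row 2, column 1; remove 3 from row 2 of P and reverse-bump: 3 enters row 1 and ejects 1. So w(4) = 1. P is now [[3, 5, 7]].
Step i=3: Q has 3 at row 1, column 3; remove that cell from P, ejecting 7. So w(3) = 7. P is now [[3, 5]].
Step i=2: Q has 2 at row 1, column 2; remove that cell from P, ejecting 5. So w(2) = 5. P is now [[3]].
Step i=1: Q has 1 at row 1, column 1; remove that cell from P, ejecting 3. So w(1) = 3. P is now [].

So w = 3 5 7 1 4 6 2.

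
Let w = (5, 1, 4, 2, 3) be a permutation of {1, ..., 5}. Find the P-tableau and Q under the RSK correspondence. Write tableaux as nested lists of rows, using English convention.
Insert each entry of the permutation into P by Schensted row insertion, recording in Q the position of each new cell.

Insert 5: appended to row 1. P = [[5]], Q = [[1]].
Insert 1: 1 bumps 5 from row 1; 5 starts row 2. P = [[1], [5]], Q = [[1], [2]].
Insert 4: appended to row 1. P = [[1, 4], [5]], Q = [[1, 3], [2]].
Insert 2: 2 bumps 4 from row 1; 4 bumps 5 from row 2; 5 starts row 3. P = [[1, 2], [4], [5]], Q = [[1, 3], [2], [4]].
Insert 3: appended to row 1. P = [[1, 2, 3], [4], [5]], Q = [[1, 3, 5], [2], [4]].

So P = [[1, 2, 3], [4], [5]], Q = [[1, 3, 5], [2], [4]].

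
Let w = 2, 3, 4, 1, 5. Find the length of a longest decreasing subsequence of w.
2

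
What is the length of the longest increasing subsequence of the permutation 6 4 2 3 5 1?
3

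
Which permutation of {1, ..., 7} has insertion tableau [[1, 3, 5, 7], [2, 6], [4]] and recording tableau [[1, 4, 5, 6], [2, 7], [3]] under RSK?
4 2 1 3 6 7 5

Reverse the RSK construction: for i from n down to 1, find the cell of Q containing i, remove the entry at that cell from P, and reverse-bump it up through P; the value ejected from row 1 is w(i).

Step i=7: Q has 7 at row 2, column 2; remove 6 from row 2 of P and reverse-bump: 6 enters row 1 and ejects 5. So w(7) = 5. P is now [[1, 3, 6, 7], [2], [4]].
Step i=6: Q has 6 at row 1, column 4; remove that cell from P, ejecting 7. So w(6) = 7. P is now [[1, 3, 6], [2], [4]].
Step i=5: Q has 5 at row 1, column 3; remove that cell from P, ejecting 6. So w(5) = 6. P is now [[1, 3], [2], [4]].
Step i=4: Q has 4 at row 1, column 2; remove that cell from P, ejecting 3. So w(4) = 3. P is now [[1], [2], [4]].
Step i=3: Q has 3 at row 3, column 1; remove 4 from row 3 of P and reverse-bump: 4 enters row 2 and ejects 2; 2 enters row 1 and ejects 1. So w(3) = 1. P is now [[2], [4]].
Step i=2: Q has 2 at row 2, column 1; remove 4 from row 2 of P and reverse-bump: 4 enters row 1 and ejects 2. So w(2) = 2. P is now [[4]].
Step i=1: Q has 1 at row 1, column 1; remove that cell from P, ejecting 4. So w(1) = 4. P is now [].

So w = 4 2 1 3 6 7 5.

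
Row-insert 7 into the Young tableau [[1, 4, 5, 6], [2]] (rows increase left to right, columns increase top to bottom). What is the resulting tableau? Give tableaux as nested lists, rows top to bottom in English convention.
[[1, 4, 5, 6, 7], [2]]

7 is larger than every entry of row 1, so it is appended to row 1. The new tableau is [[1, 4, 5, 6, 7], [2]].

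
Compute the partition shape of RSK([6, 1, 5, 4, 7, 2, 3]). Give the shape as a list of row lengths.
[3, 2, 1, 1]

RSK row insertion gives P = [[1, 2, 3], [4, 7], [5], [6]], which has shape [3, 2, 1, 1].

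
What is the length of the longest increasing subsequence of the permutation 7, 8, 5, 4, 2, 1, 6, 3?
2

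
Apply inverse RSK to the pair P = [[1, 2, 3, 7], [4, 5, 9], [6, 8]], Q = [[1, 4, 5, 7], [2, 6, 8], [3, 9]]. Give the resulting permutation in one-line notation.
6 4 1 2 8 5 9 7 3

Reverse the RSK construction: for i from n down to 1, find the cell of Q containing i, remove the entry at that cell from P, and reverse-bump it up through P; the value ejected from row 1 is w(i).

Step i=9: Q has 9 at row 3, column 2; remove 8 from row 3 of P and reverse-bump: 8 enters row 2 and ejects 5; 5 enters row 1 and ejects 3. So w(9) = 3. P is now [[1, 2, 5, 7], [4, 8, 9], [6]].
Step i=8: Q has 8 at row 2, column 3; remove 9 from row 2 of P and reverse-bump: 9 enters row 1 and ejects 7. So w(8) = 7. P is now [[1, 2, 5, 9], [4, 8], [6]].
Step i=7: Q has 7 at row 1, column 4; remove that cell from P, ejecting 9. So w(7) = 9. P is now [[1, 2, 5], [4, 8], [6]].
Step i=6: Q has 6 at row 2, column 2; remove 8 from row 2 of P and reverse-bump: 8 enters row 1 and ejects 5. So w(6) = 5. P is now [[1, 2, 8], [4], [6]].
Step i=5: Q has 5 at row 1, column 3; remove that cell from P, ejecting 8. So w(5) = 8. P is now [[1, 2], [4], [6]].
Step i=4: Q has 4 at row 1, column 2; remove that cell from P, ejecting 2. So w(4) = 2. P is now [[1], [4], [6]].
Step i=3: Q has 3 at row 3, column 1; remove 6 from row 3 of P and reverse-bump: 6 enters row 2 and ejects 4; 4 enters row 1 and ejects 1. So w(3) = 1. P is now [[4], [6]].
Step i=2: Q has 2 at row 2, column 1; remove 6 from row 2 of P and reverse-bump: 6 enters row 1 and ejects 4. So w(2) = 4. P is now [[6]].
Step i=1: Q has 1 at row 1, column 1; remove that cell from P, ejecting 6. So w(1) = 6. P is now [].

So w = 6 4 1 2 8 5 9 7 3.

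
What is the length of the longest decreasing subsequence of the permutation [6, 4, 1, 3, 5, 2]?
4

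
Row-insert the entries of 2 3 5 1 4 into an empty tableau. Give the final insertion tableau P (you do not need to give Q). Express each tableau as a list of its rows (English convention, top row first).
Insert 2: appended to row 1. P = [[2]].
Insert 3: appended to row 1. P = [[2, 3]].
Insert 5: appended to row 1. P = [[2, 3, 5]].
Insert 1: 1 bumps 2 from row 1; 2 starts row 2. P = [[1, 3, 5], [2]].
Insert 4: 4 bumps 5 from row 1; 5 appends to row 2. P = [[1, 3, 4], [2, 5]].

So P = [[1, 3, 4], [2, 5]].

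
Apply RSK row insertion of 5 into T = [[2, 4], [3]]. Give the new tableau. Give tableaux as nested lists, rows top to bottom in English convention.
[[2, 4, 5], [3]]

5 is larger than every entry of row 1, so it is appended to row 1. The new tableau is [[2, 4, 5], [3]].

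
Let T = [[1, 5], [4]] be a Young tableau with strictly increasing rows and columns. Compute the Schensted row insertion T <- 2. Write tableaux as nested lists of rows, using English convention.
[[1, 2], [4, 5]]

In row 1, 2 replaces 5 (the leftmost entry greater than 2); 5 is bumped to row 2. 5 is appended to row 2. The new tableau is [[1, 2], [4, 5]].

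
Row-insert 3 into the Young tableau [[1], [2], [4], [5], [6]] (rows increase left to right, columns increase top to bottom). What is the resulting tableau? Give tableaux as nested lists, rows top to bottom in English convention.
3 is larger than every entry of row 1, so it is appended to row 1. The new tableau is [[1, 3], [2], [4], [5], [6]].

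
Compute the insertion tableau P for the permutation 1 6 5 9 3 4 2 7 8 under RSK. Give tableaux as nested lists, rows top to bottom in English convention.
P = [[1, 2, 4, 7, 8], [3, 9], [5], [6]]

Insert 1: appended to row 1. P = [[1]].
Insert 6: appended to row 1. P = [[1, 6]].
Insert 5: 5 bumps 6 from row 1; 6 starts row 2. P = [[1, 5], [6]].
Insert 9: appended to row 1. P = [[1, 5, 9], [6]].
Insert 3: 3 bumps 5 from row 1; 5 bumps 6 from row 2; 6 starts row 3. P = [[1, 3, 9], [5], [6]].
Insert 4: 4 bumps 9 from row 1; 9 appends to row 2. P = [[1, 3, 4], [5, 9], [6]].
Insert 2: 2 bumps 3 from row 1; 3 bumps 5 from row 2; 5 bumps 6 from row 3; 6 starts row 4. P = [[1, 2, 4], [3, 9], [5], [6]].
Insert 7: appended to row 1. P = [[1, 2, 4, 7], [3, 9], [5], [6]].
Insert 8: appended to row 1. P = [[1, 2, 4, 7, 8], [3, 9], [5], [6]].

So P = [[1, 2, 4, 7, 8], [3, 9], [5], [6]].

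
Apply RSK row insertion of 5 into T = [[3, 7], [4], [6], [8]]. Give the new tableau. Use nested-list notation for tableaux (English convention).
In row 1, 5 replaces 7 (the leftmost entry greater than 5); 7 is bumped to row 2. 7 is appended to row 2. The new tableau is [[3, 5], [4, 7], [6], [8]].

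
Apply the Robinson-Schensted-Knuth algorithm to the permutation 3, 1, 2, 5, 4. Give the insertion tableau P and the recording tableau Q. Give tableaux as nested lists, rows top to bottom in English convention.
Insert each entry of the permutation into P by Schensted row insertion, recording in Q the position of each new cell.

Insert 3: appended to row 1. P = [[3]].
Insert 1: 1 bumps 3 from row 1; 3 starts row 2. P = [[1], [3]].
Insert 2: appended to row 1. P = [[1, 2], [3]].
Insert 5: appended to row 1. P = [[1, 2, 5], [3]].
Insert 4: 4 bumps 5 from row 1; 5 appends to row 2. P = [[1, 2, 4], [3, 5]].

So P = [[1, 2, 4], [3, 5]], Q = [[1, 3, 4], [2, 5]].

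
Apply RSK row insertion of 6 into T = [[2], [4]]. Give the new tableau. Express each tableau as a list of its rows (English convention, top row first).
[[2, 6], [4]]

6 is larger than every entry of row 1, so it is appended to row 1. The new tableau is [[2, 6], [4]].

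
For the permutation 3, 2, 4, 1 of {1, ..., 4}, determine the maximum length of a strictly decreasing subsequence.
3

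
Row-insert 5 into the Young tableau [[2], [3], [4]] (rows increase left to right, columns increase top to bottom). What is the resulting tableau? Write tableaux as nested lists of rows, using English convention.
5 is larger than every entry of row 1, so it is appended to row 1. The new tableau is [[2, 5], [3], [4]].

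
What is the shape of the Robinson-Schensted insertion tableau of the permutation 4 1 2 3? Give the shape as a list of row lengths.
[3, 1]

Row-insert each entry into an empty tableau.

After inserting 4: P = [[4]].
After inserting 1: P = [[1], [4]].
After inserting 2: P = [[1, 2], [4]].
After inserting 3: P = [[1, 2, 3], [4]].

The final insertion tableau P = [[1, 2, 3], [4]] has shape [3, 1].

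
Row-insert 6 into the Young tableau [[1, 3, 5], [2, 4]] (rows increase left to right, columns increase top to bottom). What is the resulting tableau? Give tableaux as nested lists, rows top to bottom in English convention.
[[1, 3, 5, 6], [2, 4]]

6 is larger than every entry of row 1, so it is appended to row 1. The new tableau is [[1, 3, 5, 6], [2, 4]].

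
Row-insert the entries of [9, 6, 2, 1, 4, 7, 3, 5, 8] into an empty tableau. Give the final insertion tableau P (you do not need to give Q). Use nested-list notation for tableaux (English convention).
Insert 9: appended to row 1. P = [[9]].
Insert 6: 6 bumps 9 from row 1; 9 starts row 2. P = [[6], [9]].
Insert 2: 2 bumps 6 from row 1; 6 bumps 9 from row 2; 9 starts row 3. P = [[2], [6], [9]].
Insert 1: 1 bumps 2 from row 1; 2 bumps 6 from row 2; 6 bumps 9 from row 3; 9 starts row 4. P = [[1], [2], [6], [9]].
Insert 4: appended to row 1. P = [[1, 4], [2], [6], [9]].
Insert 7: appended to row 1. P = [[1, 4, 7], [2], [6], [9]].
Insert 3: 3 bumps 4 from row 1; 4 appends to row 2. P = [[1, 3, 7], [2, 4], [6], [9]].
Insert 5: 5 bumps 7 from row 1; 7 appends to row 2. P = [[1, 3, 5], [2, 4, 7], [6], [9]].
Insert 8: appended to row 1. P = [[1, 3, 5, 8], [2, 4, 7], [6], [9]].

So P = [[1, 3, 5, 8], [2, 4, 7], [6], [9]].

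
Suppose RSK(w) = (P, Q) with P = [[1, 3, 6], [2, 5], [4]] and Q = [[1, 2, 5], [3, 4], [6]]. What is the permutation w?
4 5 2 3 6 1

Reverse the RSK construction: for i from n down to 1, find the cell of Q containing i, remove the entry at that cell from P, and reverse-bump it up through P; the value ejected from row 1 is w(i).

Step i=6: Q has 6 at row 3, column 1; remove 4 from row 3 of P and reverse-bump: 4 enters row 2 and ejects 2; 2 enters row 1 and ejects 1. So w(6) = 1. P is now [[2, 3, 6], [4, 5]].
Step i=5: Q has 5 at row 1, column 3; remove that cell from P, ejecting 6. So w(5) = 6. P is now [[2, 3], [4, 5]].
Step i=4: Q has 4 at row 2, column 2; remove 5 from row 2 of P and reverse-bump: 5 enters row 1 and ejects 3. So w(4) = 3. P is now [[2, 5], [4]].
Step i=3: Q has 3 at row 2, column 1; remove 4 from row 2 of P and reverse-bump: 4 enters row 1 and ejects 2. So w(3) = 2. P is now [[4, 5]].
Step i=2: Q has 2 at row 1, column 2; remove that cell from P, ejecting 5. So w(2) = 5. P is now [[4]].
Step i=1: Q has 1 at row 1, column 1; remove that cell from P, ejecting 4. So w(1) = 4. P is now [].

So w = 4 5 2 3 6 1.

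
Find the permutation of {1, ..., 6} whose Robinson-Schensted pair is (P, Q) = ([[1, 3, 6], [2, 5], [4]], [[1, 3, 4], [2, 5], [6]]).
4 2 5 6 3 1

Reverse the RSK construction: for i from n down to 1, find the cell of Q containing i, remove the entry at that cell from P, and reverse-bump it up through P; the value ejected from row 1 is w(i).

Step i=6: Q has 6 at row 3, column 1; remove 4 from row 3 of P and reverse-bump: 4 enters row 2 and ejects 2; 2 enters row 1 and ejects 1. So w(6) = 1. P is now [[2, 3, 6], [4, 5]].
Step i=5: Q has 5 at row 2, column 2; remove 5 from row 2 of P and reverse-bump: 5 enters row 1 and ejects 3. So w(5) = 3. P is now [[2, 5, 6], [4]].
Step i=4: Q has 4 at row 1, column 3; remove that cell from P, ejecting 6. So w(4) = 6. P is now [[2, 5], [4]].
Step i=3: Q has 3 at row 1, column 2; remove that cell from P, ejecting 5. So w(3) = 5. P is now [[2], [4]].
Step i=2: Q has 2 at row 2, column 1; remove 4 from row 2 of P and reverse-bump: 4 enters row 1 and ejects 2. So w(2) = 2. P is now [[4]].
Step i=1: Q has 1 at row 1, column 1; remove that cell from P, ejecting 4. So w(1) = 4. P is now [].

So w = 4 2 5 6 3 1.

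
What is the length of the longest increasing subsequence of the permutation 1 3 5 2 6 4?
4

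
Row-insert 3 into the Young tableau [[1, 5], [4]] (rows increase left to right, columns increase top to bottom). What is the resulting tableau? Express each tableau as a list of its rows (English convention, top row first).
[[1, 3], [4, 5]]

In row 1, 3 replaces 5 (the leftmost entry greater than 3); 5 is bumped to row 2. 5 is appended to row 2. The new tableau is [[1, 3], [4, 5]].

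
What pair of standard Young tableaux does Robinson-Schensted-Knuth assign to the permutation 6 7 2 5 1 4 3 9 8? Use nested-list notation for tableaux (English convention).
Insert each entry of the permutation into P by Schensted row insertion, recording in Q the position of each new cell.

Insert 6: appended to row 1. P = [[6]], Q = [[1]].
Insert 7: appended to row 1. P = [[6, 7]], Q = [[1, 2]].
Insert 2: 2 bumps 6 from row 1; 6 starts row 2. P = [[2, 7], [6]], Q = [[1, 2], [3]].
Insert 5: 5 bumps 7 from row 1; 7 appends to row 2. P = [[2, 5], [6, 7]], Q = [[1, 2], [3, 4]].
Insert 1: 1 bumps 2 from row 1; 2 bumps 6 from row 2; 6 starts row 3. P = [[1, 5], [2, 7], [6]], Q = [[1, 2], [3, 4], [5]].
Insert 4: 4 bumps 5 from row 1; 5 bumps 7 from row 2; 7 appends to row 3. P = [[1, 4], [2, 5], [6, 7]], Q = [[1, 2], [3, 4], [5, 6]].
Insert 3: 3 bumps 4 from row 1; 4 bumps 5 from row 2; 5 bumps 6 from row 3; 6 starts row 4. P = [[1, 3], [2, 4], [5, 7], [6]], Q = [[1, 2], [3, 4], [5, 6], [7]].
Insert 9: appended to row 1. P = [[1, 3, 9], [2, 4], [5, 7], [6]], Q = [[1, 2, 8], [3, 4], [5, 6], [7]].
Insert 8: 8 bumps 9 from row 1; 9 appends to row 2. P = [[1, 3, 8], [2, 4, 9], [5, 7], [6]], Q = [[1, 2, 8], [3, 4, 9], [5, 6], [7]].

So P = [[1, 3, 8], [2, 4, 9], [5, 7], [6]], Q = [[1, 2, 8], [3, 4, 9], [5, 6], [7]].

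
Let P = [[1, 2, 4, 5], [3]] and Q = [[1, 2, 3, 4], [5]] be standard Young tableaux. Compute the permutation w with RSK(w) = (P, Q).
1 3 4 5 2

Reverse the RSK construction: for i from n down to 1, find the cell of Q containing i, remove the entry at that cell from P, and reverse-bump it up through P; the value ejected from row 1 is w(i).

Step i=5: Q has 5 at row 2, column 1; remove 3 from row 2 of P and reverse-bump: 3 enters row 1 and ejects 2. So w(5) = 2. P is now [[1, 3, 4, 5]].
Step i=4: Q has 4 at row 1, column 4; remove that cell from P, ejecting 5. So w(4) = 5. P is now [[1, 3, 4]].
Step i=3: Q has 3 at row 1, column 3; remove that cell from P, ejecting 4. So w(3) = 4. P is now [[1, 3]].
Step i=2: Q has 2 at row 1, column 2; remove that cell from P, ejecting 3. So w(2) = 3. P is now [[1]].
Step i=1: Q has 1 at row 1, column 1; remove that cell from P, ejecting 1. So w(1) = 1. P is now [].

So w = 1 3 4 5 2.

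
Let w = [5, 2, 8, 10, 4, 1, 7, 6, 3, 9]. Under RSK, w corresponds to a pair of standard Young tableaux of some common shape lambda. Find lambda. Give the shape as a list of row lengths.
Row-insert each entry into an empty tableau.

After inserting 5: P = [[5]].
After inserting 2: P = [[2], [5]].
After inserting 8: P = [[2, 8], [5]].
After inserting 10: P = [[2, 8, 10], [5]].
After inserting 4: P = [[2, 4, 10], [5, 8]].
After inserting 1: P = [[1, 4, 10], [2, 8], [5]].
After inserting 7: P = [[1, 4, 7], [2, 8, 10], [5]].
After inserting 6: P = [[1, 4, 6], [2, 7, 10], [5, 8]].
After inserting 3: P = [[1, 3, 6], [2, 4, 10], [5, 7], [8]].
After inserting 9: P = [[1, 3, 6, 9], [2, 4, 10], [5, 7], [8]].

The final insertion tableau P = [[1, 3, 6, 9], [2, 4, 10], [5, 7], [8]] has shape [4, 3, 2, 1].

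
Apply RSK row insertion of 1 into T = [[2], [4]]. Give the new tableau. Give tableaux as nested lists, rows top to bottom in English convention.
[[1], [2], [4]]

In row 1, 1 replaces 2 (the leftmost entry greater than 1); 2 is bumped to row 2. In row 2, 2 replaces 4 (the leftmost entry greater than 2); 4 is bumped to row 3. 4 starts a new row 3. The new tableau is [[1], [2], [4]].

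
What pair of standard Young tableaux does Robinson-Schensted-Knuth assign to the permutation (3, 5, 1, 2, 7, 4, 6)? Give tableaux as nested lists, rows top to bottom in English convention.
P = [[1, 2, 4, 6], [3, 5, 7]], Q = [[1, 2, 5, 7], [3, 4, 6]]

Insert each entry of the permutation into P by Schensted row insertion, recording in Q the position of each new cell.

Insert 3: appended to row 1. P = [[3]].
Insert 5: appended to row 1. P = [[3, 5]].
Insert 1: 1 bumps 3 from row 1; 3 starts row 2. P = [[1, 5], [3]].
Insert 2: 2 bumps 5 from row 1; 5 appends to row 2. P = [[1, 2], [3, 5]].
Insert 7: appended to row 1. P = [[1, 2, 7], [3, 5]].
Insert 4: 4 bumps 7 from row 1; 7 appends to row 2. P = [[1, 2, 4], [3, 5, 7]].
Insert 6: appended to row 1. P = [[1, 2, 4, 6], [3, 5, 7]].

So P = [[1, 2, 4, 6], [3, 5, 7]], Q = [[1, 2, 5, 7], [3, 4, 6]].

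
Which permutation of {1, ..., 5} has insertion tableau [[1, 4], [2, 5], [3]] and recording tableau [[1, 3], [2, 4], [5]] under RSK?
3 2 5 4 1

Reverse the RSK construction: for i from n down to 1, find the cell of Q containing i, remove the entry at that cell from P, and reverse-bump it up through P; the value ejected from row 1 is w(i).

Step i=5: Q has 5 at row 3, column 1; remove 3 from row 3 of P and reverse-bump: 3 enters row 2 and ejects 2; 2 enters row 1 and ejects 1. So w(5) = 1. P is now [[2, 4], [3, 5]].
Step i=4: Q has 4 at row 2, column 2; remove 5 from row 2 of P and reverse-bump: 5 enters row 1 and ejects 4. So w(4) = 4. P is now [[2, 5], [3]].
Step i=3: Q has 3 at row 1, column 2; remove that cell from P, ejecting 5. So w(3) = 5. P is now [[2], [3]].
Step i=2: Q has 2 at row 2, column 1; remove 3 from row 2 of P and reverse-bump: 3 enters row 1 and ejects 2. So w(2) = 2. P is now [[3]].
Step i=1: Q has 1 at row 1, column 1; remove that cell from P, ejecting 3. So w(1) = 3. P is now [].

So w = 3 2 5 4 1.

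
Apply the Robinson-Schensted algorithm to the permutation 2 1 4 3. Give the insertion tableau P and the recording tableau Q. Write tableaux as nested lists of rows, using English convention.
Insert each entry of the permutation into P by Schensted row insertion, recording in Q the position of each new cell.

Insert 2: appended to row 1. P = [[2]], Q = [[1]].
Insert 1: 1 bumps 2 from row 1; 2 starts row 2. P = [[1], [2]], Q = [[1], [2]].
Insert 4: appended to row 1. P = [[1, 4], [2]], Q = [[1, 3], [2]].
Insert 3: 3 bumps 4 from row 1; 4 appends to row 2. P = [[1, 3], [2, 4]], Q = [[1, 3], [2, 4]].

So P = [[1, 3], [2, 4]], Q = [[1, 3], [2, 4]].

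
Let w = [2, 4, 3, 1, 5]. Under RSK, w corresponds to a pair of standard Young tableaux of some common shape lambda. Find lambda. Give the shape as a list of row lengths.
Row-insert each entry into an empty tableau.

After inserting 2: P = [[2]].
After inserting 4: P = [[2, 4]].
After inserting 3: P = [[2, 3], [4]].
After inserting 1: P = [[1, 3], [2], [4]].
After inserting 5: P = [[1, 3, 5], [2], [4]].

The final insertion tableau P = [[1, 3, 5], [2], [4]] has shape [3, 1, 1].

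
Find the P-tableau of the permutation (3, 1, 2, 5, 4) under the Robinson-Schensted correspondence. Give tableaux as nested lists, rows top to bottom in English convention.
P = [[1, 2, 4], [3, 5]]

After inserting 3: P = [[3]].
After inserting 1: P = [[1], [3]].
After inserting 2: P = [[1, 2], [3]].
After inserting 5: P = [[1, 2, 5], [3]].
After inserting 4: P = [[1, 2, 4], [3, 5]].

So P = [[1, 2, 4], [3, 5]].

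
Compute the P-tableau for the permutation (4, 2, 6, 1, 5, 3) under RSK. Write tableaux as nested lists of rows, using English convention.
After inserting 4: P = [[4]].
After inserting 2: P = [[2], [4]].
After inserting 6: P = [[2, 6], [4]].
After inserting 1: P = [[1, 6], [2], [4]].
After inserting 5: P = [[1, 5], [2, 6], [4]].
After inserting 3: P = [[1, 3], [2, 5], [4, 6]].

So P = [[1, 3], [2, 5], [4, 6]].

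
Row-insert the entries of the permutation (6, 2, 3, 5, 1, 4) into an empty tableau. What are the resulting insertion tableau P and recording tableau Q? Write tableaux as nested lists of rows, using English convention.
P = [[1, 3, 4], [2, 5], [6]], Q = [[1, 3, 4], [2, 6], [5]]

Insert each entry of the permutation into P by Schensted row insertion, recording in Q the position of each new cell.

After inserting 6: P = [[6]].
After inserting 2: P = [[2], [6]].
After inserting 3: P = [[2, 3], [6]].
After inserting 5: P = [[2, 3, 5], [6]].
After inserting 1: P = [[1, 3, 5], [2], [6]].
After inserting 4: P = [[1, 3, 4], [2, 5], [6]].

So P = [[1, 3, 4], [2, 5], [6]], Q = [[1, 3, 4], [2, 6], [5]].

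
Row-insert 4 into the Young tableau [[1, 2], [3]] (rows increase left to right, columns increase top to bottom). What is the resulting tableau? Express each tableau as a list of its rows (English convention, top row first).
[[1, 2, 4], [3]]

4 is larger than every entry of row 1, so it is appended to row 1. The new tableau is [[1, 2, 4], [3]].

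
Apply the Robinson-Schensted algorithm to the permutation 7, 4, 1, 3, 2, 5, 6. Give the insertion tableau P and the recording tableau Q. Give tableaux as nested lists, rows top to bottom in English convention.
Insert each entry of the permutation into P by Schensted row insertion, recording in Q the position of each new cell.

Insert 7: appended to row 1. P = [[7]].
Insert 4: 4 bumps 7 from row 1; 7 starts row 2. P = [[4], [7]].
Insert 1: 1 bumps 4 from row 1; 4 bumps 7 from row 2; 7 starts row 3. P = [[1], [4], [7]].
Insert 3: appended to row 1. P = [[1, 3], [4], [7]].
Insert 2: 2 bumps 3 from row 1; 3 bumps 4 from row 2; 4 bumps 7 from row 3; 7 starts row 4. P = [[1, 2], [3], [4], [7]].
Insert 5: appended to row 1. P = [[1, 2, 5], [3], [4], [7]].
Insert 6: appended to row 1. P = [[1, 2, 5, 6], [3], [4], [7]].

So P = [[1, 2, 5, 6], [3], [4], [7]], Q = [[1, 4, 6, 7], [2], [3], [5]].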